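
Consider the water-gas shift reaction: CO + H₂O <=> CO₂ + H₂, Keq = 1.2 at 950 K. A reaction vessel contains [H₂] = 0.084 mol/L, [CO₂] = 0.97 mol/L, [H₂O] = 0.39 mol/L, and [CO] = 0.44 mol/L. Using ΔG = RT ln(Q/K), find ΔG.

Q = [CO₂]·[H₂] / ([CO]·[H₂O]) = (0.97)·(0.084) / ((0.44)·(0.39)) = 0.475
ΔG = RT ln(Q/Keq) = (8.314 J mol⁻¹ K⁻¹)(950 K) × ln(0.475/1.2)
   = (7.898 kJ/mol)(-0.9268) = -7.32 kJ/mol
ΔG < 0, so the forward reaction is spontaneous (proceeds forward).

ΔG = -7.32 kJ/mol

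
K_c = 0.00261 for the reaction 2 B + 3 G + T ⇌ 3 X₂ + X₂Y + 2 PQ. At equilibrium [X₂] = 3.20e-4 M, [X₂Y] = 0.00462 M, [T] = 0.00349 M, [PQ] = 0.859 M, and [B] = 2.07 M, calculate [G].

[G] = 0.00142 M

At equilibrium, K_c = [X₂]³·[X₂Y]·[PQ]² / ([B]²·[G]³·[T]) = 0.00261.
(3.20e-4)³·(0.00462)·(0.859)² / ((2.07)²·([G])³·(0.00349)) = 0.00261
[G]³ = 2.86e-9 ⇒ [G] = 0.00142 M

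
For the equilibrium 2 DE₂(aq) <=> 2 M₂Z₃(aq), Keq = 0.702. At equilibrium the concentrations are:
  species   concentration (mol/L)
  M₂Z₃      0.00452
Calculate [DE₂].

At equilibrium, Keq = [M₂Z₃]² / [DE₂]² = 0.702.
(0.00452)² / ([DE₂])² = 0.702
[DE₂]² = 2.91×10⁻⁵ ⇒ [DE₂] = 0.00539 mol/L

[DE₂] = 0.00539 mol/L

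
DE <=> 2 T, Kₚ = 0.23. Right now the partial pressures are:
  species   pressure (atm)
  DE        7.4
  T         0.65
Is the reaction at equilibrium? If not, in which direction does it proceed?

Qₚ = P(T)² / P(DE) = (0.65)² / (7.4) = 0.057
Qₚ = 0.057 < Kₚ = 0.23, so the forward reaction proceeds.

forward (toward products)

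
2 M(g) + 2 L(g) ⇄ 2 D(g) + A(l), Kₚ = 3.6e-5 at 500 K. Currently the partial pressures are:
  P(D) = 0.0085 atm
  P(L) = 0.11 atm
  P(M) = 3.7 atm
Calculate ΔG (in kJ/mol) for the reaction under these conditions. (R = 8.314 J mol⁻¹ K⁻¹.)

(A is a pure liquid — omitted from Qₚ.)
Qₚ = P(D)² / (P(M)²·P(L)²) = (0.0085)² / ((3.7)²·(0.11)²) = 4.36e-4
ΔG = RT ln(Qₚ/Kₚ) = (8.314 J mol⁻¹ K⁻¹)(500 K) × ln(4.36e-4/3.6e-5)
   = (4.157 kJ/mol)(2.494) = 10.4 kJ/mol
ΔG > 0, so the forward reaction is non-spontaneous (proceeds in reverse).

ΔG = 10.4 kJ/mol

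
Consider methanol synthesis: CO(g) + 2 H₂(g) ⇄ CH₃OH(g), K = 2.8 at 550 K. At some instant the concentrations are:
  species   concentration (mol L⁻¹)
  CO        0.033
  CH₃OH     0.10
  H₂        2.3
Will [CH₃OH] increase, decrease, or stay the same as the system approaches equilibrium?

Q = [CH₃OH] / ([CO]·[H₂]²) = (0.10) / ((0.033)·(2.3)²) = 0.57
Q = 0.57 < K = 2.8: net forward reaction.
CH₃OH is a product, so it increases.

increase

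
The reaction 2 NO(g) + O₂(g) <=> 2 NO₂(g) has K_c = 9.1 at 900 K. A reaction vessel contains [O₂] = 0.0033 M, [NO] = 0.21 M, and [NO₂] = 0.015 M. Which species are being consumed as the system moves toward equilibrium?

Q_c = [NO₂]² / ([NO]²·[O₂]) = (0.015)² / ((0.21)²·(0.0033)) = 1.5
Q_c = 1.5 < K_c = 9.1: net forward reaction.

NO, O₂ (reactants)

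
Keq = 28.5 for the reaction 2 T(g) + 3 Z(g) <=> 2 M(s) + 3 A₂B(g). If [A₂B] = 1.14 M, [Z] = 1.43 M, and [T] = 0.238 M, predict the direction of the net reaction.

(M is a pure solid — omitted from Q.)
Q = [A₂B]³ / ([T]²·[Z]³) = (1.14)³ / ((0.238)²·(1.43)³) = 8.94
Q = 8.94 < Keq = 28.5, so the forward reaction proceeds.

forward (toward products)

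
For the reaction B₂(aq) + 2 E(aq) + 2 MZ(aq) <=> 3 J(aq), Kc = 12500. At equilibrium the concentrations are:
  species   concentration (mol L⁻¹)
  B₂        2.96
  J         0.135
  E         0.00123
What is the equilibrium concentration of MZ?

[MZ] = 0.210 mol L⁻¹

At equilibrium, Kc = [J]³ / ([B₂]·[E]²·[MZ]²) = 12500.
(0.135)³ / ((2.96)·(0.00123)²·([MZ])²) = 12500
[MZ]² = 0.0440 ⇒ [MZ] = 0.210 mol L⁻¹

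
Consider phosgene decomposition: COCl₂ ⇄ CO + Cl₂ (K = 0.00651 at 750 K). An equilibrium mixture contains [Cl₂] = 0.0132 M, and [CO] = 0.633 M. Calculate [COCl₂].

[COCl₂] = 1.28 M

At equilibrium, K = [CO]·[Cl₂] / [COCl₂] = 0.00651.
(0.633)·(0.0132) / ([COCl₂]) = 0.00651
[COCl₂] = 1.28 M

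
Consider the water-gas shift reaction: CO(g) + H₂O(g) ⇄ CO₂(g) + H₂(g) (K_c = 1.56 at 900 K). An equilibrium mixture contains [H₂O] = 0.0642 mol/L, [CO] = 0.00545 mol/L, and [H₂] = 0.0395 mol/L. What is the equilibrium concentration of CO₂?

[CO₂] = 0.0138 mol/L

At equilibrium, K_c = [CO₂]·[H₂] / ([CO]·[H₂O]) = 1.56.
([CO₂])·(0.0395) / ((0.00545)·(0.0642)) = 1.56
[CO₂] = 0.0138 mol/L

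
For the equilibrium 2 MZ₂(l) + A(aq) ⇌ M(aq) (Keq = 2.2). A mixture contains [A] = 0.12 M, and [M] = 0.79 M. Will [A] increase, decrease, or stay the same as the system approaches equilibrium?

(MZ₂ is a pure liquid — omitted from Q.)
Q = [M] / [A] = (0.79) / (0.12) = 6.6
Q = 6.6 > Keq = 2.2: net reverse reaction.
A is a reactant, so it increases.

increase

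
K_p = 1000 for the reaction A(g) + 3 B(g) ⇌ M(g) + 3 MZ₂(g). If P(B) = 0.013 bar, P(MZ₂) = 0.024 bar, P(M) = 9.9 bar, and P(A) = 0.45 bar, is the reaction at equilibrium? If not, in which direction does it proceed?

Q_p = P(M)·P(MZ₂)³ / (P(A)·P(B)³) = (9.9)·(0.024)³ / ((0.45)·(0.013)³) = 140
Q_p = 140 < K_p = 1000, so the forward reaction proceeds.

to the right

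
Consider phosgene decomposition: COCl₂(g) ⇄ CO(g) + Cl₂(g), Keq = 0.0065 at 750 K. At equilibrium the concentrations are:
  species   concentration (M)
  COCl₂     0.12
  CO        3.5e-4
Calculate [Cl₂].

[Cl₂] = 2.2 M

At equilibrium, Keq = [CO]·[Cl₂] / [COCl₂] = 0.0065.
(3.5e-4)·([Cl₂]) / (0.12) = 0.0065
[Cl₂] = 2.23 = 2.2 M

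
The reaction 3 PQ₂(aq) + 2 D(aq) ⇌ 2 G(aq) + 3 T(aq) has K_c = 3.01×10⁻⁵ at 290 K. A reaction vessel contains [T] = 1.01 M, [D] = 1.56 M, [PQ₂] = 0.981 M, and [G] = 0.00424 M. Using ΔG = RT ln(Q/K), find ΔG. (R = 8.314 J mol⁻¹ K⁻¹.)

Q_c = [G]²·[T]³ / ([PQ₂]³·[D]²) = (0.00424)²·(1.01)³ / ((0.981)³·(1.56)²) = 8.06×10⁻⁶
ΔG = RT ln(Q_c/K_c) = (8.314 J mol⁻¹ K⁻¹)(290 K) × ln(8.06×10⁻⁶/3.01×10⁻⁵)
   = (2.411 kJ/mol)(-1.318) = -3.18 kJ/mol
ΔG < 0, so the forward reaction is spontaneous (proceeds forward).

ΔG = -3.18 kJ/mol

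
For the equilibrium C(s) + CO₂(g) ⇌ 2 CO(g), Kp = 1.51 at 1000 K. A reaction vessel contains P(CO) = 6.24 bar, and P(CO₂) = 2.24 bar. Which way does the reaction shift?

to the left

(C is a pure solid — omitted from Qp.)
Qp = P(CO)² / P(CO₂) = (6.24)² / (2.24) = 17.4
Qp = 17.4 > Kp = 1.51, so the reverse reaction proceeds.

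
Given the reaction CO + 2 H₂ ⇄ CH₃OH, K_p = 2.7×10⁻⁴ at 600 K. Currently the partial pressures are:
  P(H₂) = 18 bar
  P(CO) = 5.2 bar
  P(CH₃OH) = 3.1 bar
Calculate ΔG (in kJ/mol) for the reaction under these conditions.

Q_p = P(CH₃OH) / (P(CO)·P(H₂)²) = (3.1) / ((5.2)·(18)²) = 0.00184
ΔG = RT ln(Q_p/K_p) = (8.314 J mol⁻¹ K⁻¹)(600 K) × ln(0.00184/2.7×10⁻⁴)
   = (4.988 kJ/mol)(1.919) = 9.57 kJ/mol
ΔG > 0, so the forward reaction is non-spontaneous (proceeds in reverse).

ΔG = 9.57 kJ/mol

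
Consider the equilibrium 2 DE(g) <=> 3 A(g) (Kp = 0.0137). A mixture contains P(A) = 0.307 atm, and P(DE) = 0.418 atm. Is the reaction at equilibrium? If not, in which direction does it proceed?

Qp = P(A)³ / P(DE)² = (0.307)³ / (0.418)² = 0.166
Qp = 0.166 > Kp = 0.0137, so the reverse reaction proceeds.

reverse (toward reactants)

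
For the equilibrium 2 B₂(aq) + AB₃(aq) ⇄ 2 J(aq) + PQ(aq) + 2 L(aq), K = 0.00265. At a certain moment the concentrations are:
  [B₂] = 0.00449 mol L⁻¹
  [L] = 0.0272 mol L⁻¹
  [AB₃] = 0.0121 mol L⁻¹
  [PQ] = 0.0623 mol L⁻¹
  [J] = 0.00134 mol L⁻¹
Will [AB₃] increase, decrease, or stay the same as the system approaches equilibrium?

Q = [J]²·[PQ]·[L]² / ([B₂]²·[AB₃]) = (0.00134)²·(0.0623)·(0.0272)² / ((0.00449)²·(0.0121)) = 3.39×10⁻⁴
Q = 3.39×10⁻⁴ < K = 0.00265: net forward reaction.
AB₃ is a reactant, so it decreases.

decrease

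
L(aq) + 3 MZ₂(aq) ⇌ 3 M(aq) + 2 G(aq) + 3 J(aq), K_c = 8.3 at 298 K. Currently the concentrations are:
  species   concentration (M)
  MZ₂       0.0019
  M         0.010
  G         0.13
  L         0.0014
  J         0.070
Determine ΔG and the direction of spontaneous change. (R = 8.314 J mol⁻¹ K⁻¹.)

Q_c = [M]³·[G]²·[J]³ / ([L]·[MZ₂]³) = (0.010)³·(0.13)²·(0.070)³ / ((0.0014)·(0.0019)³) = 0.604
ΔG = RT ln(Q_c/K_c) = (8.314 J mol⁻¹ K⁻¹)(298 K) × ln(0.604/8.3)
   = (2.478 kJ/mol)(-2.620) = -6.49 kJ/mol
ΔG < 0, so the forward reaction is spontaneous (proceeds forward).

ΔG = -6.49 kJ/mol; the forward reaction is spontaneous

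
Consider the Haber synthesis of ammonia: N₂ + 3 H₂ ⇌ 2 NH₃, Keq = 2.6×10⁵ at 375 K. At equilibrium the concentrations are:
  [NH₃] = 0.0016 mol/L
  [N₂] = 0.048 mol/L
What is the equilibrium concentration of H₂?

At equilibrium, Keq = [NH₃]² / ([N₂]·[H₂]³) = 2.6×10⁵.
(0.0016)² / ((0.048)·([H₂])³) = 2.6×10⁵
[H₂]³ = 2.05×10⁻¹⁰ ⇒ [H₂] = 5.9×10⁻⁴ mol/L

[H₂] = 5.9×10⁻⁴ mol/L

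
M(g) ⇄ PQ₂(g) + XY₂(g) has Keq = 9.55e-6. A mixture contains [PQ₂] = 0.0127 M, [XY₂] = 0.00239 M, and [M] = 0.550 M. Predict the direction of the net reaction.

reverse (toward reactants)

Q = [PQ₂]·[XY₂] / [M] = (0.0127)·(0.00239) / (0.550) = 5.52e-5
Q = 5.52e-5 > Keq = 9.55e-6, so the reverse reaction proceeds.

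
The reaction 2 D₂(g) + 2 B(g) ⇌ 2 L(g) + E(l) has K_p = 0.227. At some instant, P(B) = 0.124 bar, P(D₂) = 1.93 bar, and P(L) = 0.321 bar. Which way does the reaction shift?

(E is a pure liquid — omitted from Q_p.)
Q_p = P(L)² / (P(D₂)²·P(B)²) = (0.321)² / ((1.93)²·(0.124)²) = 1.80
Q_p = 1.80 > K_p = 0.227, so the reverse reaction proceeds.

to the left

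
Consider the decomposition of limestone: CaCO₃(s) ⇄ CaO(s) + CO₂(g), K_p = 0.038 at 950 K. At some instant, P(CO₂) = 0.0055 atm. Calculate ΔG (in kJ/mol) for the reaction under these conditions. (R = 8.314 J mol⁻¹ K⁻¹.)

(CaCO₃, CaO are pure solids — omitted from Q_p.)
Q_p = P(CO₂) = 0.00550
ΔG = RT ln(Q_p/K_p) = (8.314 J mol⁻¹ K⁻¹)(950 K) × ln(0.00550/0.038)
   = (7.898 kJ/mol)(-1.933) = -15.3 kJ/mol
ΔG < 0, so the forward reaction is spontaneous (proceeds forward).

ΔG = -15.3 kJ/mol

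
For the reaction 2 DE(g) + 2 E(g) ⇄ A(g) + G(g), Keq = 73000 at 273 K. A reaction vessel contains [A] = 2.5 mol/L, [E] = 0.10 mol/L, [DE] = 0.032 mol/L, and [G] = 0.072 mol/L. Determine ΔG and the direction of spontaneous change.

Q = [A]·[G] / ([DE]²·[E]²) = (2.5)·(0.072) / ((0.032)²·(0.10)²) = 17600
ΔG = RT ln(Q/Keq) = (8.314 J mol⁻¹ K⁻¹)(273 K) × ln(17600/73000)
   = (2.270 kJ/mol)(-1.423) = -3.23 kJ/mol
ΔG < 0, so the forward reaction is spontaneous (proceeds forward).

ΔG = -3.23 kJ/mol; the forward reaction is spontaneous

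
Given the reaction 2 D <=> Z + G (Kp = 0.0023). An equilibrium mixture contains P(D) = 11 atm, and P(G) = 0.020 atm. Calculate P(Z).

P(Z) = 14 atm

At equilibrium, Kp = P(Z)·P(G) / P(D)² = 0.0023.
(P(Z))·(0.020) / (11)² = 0.0023
P(Z) = 13.9 = 14 atm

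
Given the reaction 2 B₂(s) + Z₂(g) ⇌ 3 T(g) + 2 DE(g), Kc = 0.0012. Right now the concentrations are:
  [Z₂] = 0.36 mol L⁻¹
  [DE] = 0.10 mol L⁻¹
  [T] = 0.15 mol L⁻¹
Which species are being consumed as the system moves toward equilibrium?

B₂, Z₂ (reactants)

(B₂ is a pure solid — omitted from Qc.)
Qc = [T]³·[DE]² / [Z₂] = (0.15)³·(0.10)² / (0.36) = 9.4e-5
Qc = 9.4e-5 < Kc = 0.0012: net forward reaction.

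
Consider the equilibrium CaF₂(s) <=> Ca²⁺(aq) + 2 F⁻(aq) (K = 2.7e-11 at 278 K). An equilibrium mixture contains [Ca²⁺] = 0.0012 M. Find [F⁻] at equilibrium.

[F⁻] = 1.5e-4 M

(CaF₂ is a pure solid — omitted from K.)
At equilibrium, K = [Ca²⁺]·[F⁻]² = 2.7e-11.
(0.0012)·([F⁻])² = 2.7e-11
[F⁻]² = 2.25e-8 ⇒ [F⁻] = 1.5e-4 M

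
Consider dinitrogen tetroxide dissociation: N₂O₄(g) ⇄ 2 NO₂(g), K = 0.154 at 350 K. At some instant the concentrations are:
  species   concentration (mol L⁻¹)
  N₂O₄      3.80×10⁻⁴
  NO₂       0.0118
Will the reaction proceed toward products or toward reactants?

Q = [NO₂]² / [N₂O₄] = (0.0118)² / (3.80×10⁻⁴) = 0.366
Q = 0.366 > K = 0.154, so the reverse reaction proceeds.

toward reactants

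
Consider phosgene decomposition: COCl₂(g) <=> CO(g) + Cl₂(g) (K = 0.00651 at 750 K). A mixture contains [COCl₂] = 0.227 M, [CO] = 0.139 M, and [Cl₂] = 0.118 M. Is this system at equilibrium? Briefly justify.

no; Q > K, reaction proceeds in reverse

Q = [CO]·[Cl₂] / [COCl₂] = (0.139)·(0.118) / (0.227) = 0.0723
Q = 0.0723 > K = 0.00651: net reverse reaction.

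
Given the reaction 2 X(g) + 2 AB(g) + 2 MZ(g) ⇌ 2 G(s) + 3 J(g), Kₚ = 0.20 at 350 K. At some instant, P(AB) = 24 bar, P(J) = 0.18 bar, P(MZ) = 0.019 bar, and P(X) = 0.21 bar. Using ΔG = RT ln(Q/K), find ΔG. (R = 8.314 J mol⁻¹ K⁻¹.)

ΔG = 3.37 kJ/mol

(G is a pure solid — omitted from Qₚ.)
Qₚ = P(J)³ / (P(X)²·P(AB)²·P(MZ)²) = (0.18)³ / ((0.21)²·(24)²·(0.019)²) = 0.636
ΔG = RT ln(Qₚ/Kₚ) = (8.314 J mol⁻¹ K⁻¹)(350 K) × ln(0.636/0.20)
   = (2.910 kJ/mol)(1.157) = 3.37 kJ/mol
ΔG > 0, so the forward reaction is non-spontaneous (proceeds in reverse).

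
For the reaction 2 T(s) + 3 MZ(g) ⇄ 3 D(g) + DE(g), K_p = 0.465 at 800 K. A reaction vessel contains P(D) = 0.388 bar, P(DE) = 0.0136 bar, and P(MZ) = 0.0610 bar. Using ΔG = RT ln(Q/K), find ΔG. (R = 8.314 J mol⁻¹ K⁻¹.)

ΔG = 13.4 kJ/mol

(T is a pure solid — omitted from Q_p.)
Q_p = P(D)³·P(DE) / P(MZ)³ = (0.388)³·(0.0136) / (0.0610)³ = 3.50
ΔG = RT ln(Q_p/K_p) = (8.314 J mol⁻¹ K⁻¹)(800 K) × ln(3.50/0.465)
   = (6.651 kJ/mol)(2.018) = 13.4 kJ/mol
ΔG > 0, so the forward reaction is non-spontaneous (proceeds in reverse).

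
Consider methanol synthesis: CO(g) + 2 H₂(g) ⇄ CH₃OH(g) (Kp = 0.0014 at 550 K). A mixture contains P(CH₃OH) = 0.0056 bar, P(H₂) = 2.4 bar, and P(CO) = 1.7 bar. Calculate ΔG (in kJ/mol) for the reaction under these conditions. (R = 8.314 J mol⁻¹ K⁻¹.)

Qp = P(CH₃OH) / (P(CO)·P(H₂)²) = (0.0056) / ((1.7)·(2.4)²) = 5.72×10⁻⁴
ΔG = RT ln(Qp/Kp) = (8.314 J mol⁻¹ K⁻¹)(550 K) × ln(5.72×10⁻⁴/0.0014)
   = (4.573 kJ/mol)(-0.8951) = -4.09 kJ/mol
ΔG < 0, so the forward reaction is spontaneous (proceeds forward).

ΔG = -4.09 kJ/mol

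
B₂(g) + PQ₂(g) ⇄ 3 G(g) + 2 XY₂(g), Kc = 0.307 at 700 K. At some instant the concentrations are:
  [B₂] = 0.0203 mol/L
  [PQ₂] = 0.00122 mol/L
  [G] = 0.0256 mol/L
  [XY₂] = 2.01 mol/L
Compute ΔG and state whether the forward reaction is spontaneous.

Qc = [G]³·[XY₂]² / ([B₂]·[PQ₂]) = (0.0256)³·(2.01)² / ((0.0203)·(0.00122)) = 2.74
ΔG = RT ln(Qc/Kc) = (8.314 J mol⁻¹ K⁻¹)(700 K) × ln(2.74/0.307)
   = (5.820 kJ/mol)(2.189) = 12.7 kJ/mol
ΔG > 0, so the forward reaction is non-spontaneous (proceeds in reverse).

ΔG = 12.7 kJ/mol; the forward reaction is non-spontaneous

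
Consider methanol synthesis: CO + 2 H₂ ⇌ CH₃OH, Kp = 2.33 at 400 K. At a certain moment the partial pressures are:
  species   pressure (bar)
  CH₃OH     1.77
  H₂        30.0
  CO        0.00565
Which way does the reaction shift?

in the forward direction

Qp = P(CH₃OH) / (P(CO)·P(H₂)²) = (1.77) / ((0.00565)·(30.0)²) = 0.348
Qp = 0.348 < Kp = 2.33, so the forward reaction proceeds.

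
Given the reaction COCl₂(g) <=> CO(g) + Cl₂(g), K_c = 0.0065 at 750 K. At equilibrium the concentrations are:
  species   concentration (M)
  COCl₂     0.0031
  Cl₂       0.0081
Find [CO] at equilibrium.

At equilibrium, K_c = [CO]·[Cl₂] / [COCl₂] = 0.0065.
([CO])·(0.0081) / (0.0031) = 0.0065
[CO] = 0.00249 = 0.0025 M

[CO] = 0.0025 M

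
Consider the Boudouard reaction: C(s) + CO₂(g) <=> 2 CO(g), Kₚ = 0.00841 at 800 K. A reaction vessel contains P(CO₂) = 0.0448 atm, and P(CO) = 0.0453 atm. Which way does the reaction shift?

(C is a pure solid — omitted from Qₚ.)
Qₚ = P(CO)² / P(CO₂) = (0.0453)² / (0.0448) = 0.0458
Qₚ = 0.0458 > Kₚ = 0.00841, so the reverse reaction proceeds.

reverse (toward reactants)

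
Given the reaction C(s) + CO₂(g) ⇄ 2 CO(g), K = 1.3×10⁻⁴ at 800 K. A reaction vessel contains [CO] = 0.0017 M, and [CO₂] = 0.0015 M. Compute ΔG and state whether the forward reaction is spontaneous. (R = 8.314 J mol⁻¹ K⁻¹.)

(C is a pure solid — omitted from Q.)
Q = [CO]² / [CO₂] = (0.0017)² / (0.0015) = 0.00193
ΔG = RT ln(Q/K) = (8.314 J mol⁻¹ K⁻¹)(800 K) × ln(0.00193/1.3×10⁻⁴)
   = (6.651 kJ/mol)(2.698) = 17.9 kJ/mol
ΔG > 0, so the forward reaction is non-spontaneous (proceeds in reverse).

ΔG = 17.9 kJ/mol; the forward reaction is non-spontaneous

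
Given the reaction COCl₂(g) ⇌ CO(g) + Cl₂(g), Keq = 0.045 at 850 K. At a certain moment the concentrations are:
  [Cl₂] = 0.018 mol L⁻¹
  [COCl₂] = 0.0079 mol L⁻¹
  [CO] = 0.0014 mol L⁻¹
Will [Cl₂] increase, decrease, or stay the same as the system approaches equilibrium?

increase

Q = [CO]·[Cl₂] / [COCl₂] = (0.0014)·(0.018) / (0.0079) = 0.0032
Q = 0.0032 < Keq = 0.045: net forward reaction.
Cl₂ is a product, so it increases.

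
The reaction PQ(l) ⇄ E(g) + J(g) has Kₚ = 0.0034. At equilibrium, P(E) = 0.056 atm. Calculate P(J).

P(J) = 0.061 atm

(PQ is a pure liquid — omitted from Kₚ.)
At equilibrium, Kₚ = P(E)·P(J) = 0.0034.
(0.056)·(P(J)) = 0.0034
P(J) = 0.0607 = 0.061 atm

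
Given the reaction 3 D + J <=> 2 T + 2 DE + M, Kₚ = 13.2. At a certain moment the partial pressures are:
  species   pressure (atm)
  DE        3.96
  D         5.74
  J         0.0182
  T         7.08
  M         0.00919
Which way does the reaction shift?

forward (toward products)

Qₚ = P(T)²·P(DE)²·P(M) / (P(D)³·P(J)) = (7.08)²·(3.96)²·(0.00919) / ((5.74)³·(0.0182)) = 2.10
Qₚ = 2.10 < Kₚ = 13.2, so the forward reaction proceeds.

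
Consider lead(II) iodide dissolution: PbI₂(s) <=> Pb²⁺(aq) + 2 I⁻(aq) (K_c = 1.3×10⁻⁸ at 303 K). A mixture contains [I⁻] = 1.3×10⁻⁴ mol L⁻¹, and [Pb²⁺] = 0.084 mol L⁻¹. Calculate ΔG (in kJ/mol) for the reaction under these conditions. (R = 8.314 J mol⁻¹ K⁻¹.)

ΔG = -5.58 kJ/mol

(PbI₂ is a pure solid — omitted from Q_c.)
Q_c = [Pb²⁺]·[I⁻]² = (0.084)·(1.3×10⁻⁴)² = 1.42×10⁻⁹
ΔG = RT ln(Q_c/K_c) = (8.314 J mol⁻¹ K⁻¹)(303 K) × ln(1.42×10⁻⁹/1.3×10⁻⁸)
   = (2.519 kJ/mol)(-2.214) = -5.58 kJ/mol
ΔG < 0, so the forward reaction is spontaneous (proceeds forward).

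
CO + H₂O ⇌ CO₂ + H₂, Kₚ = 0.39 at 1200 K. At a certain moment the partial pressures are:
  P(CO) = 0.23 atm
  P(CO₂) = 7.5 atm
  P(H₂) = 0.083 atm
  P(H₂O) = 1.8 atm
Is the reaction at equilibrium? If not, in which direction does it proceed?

in the reverse direction

Qₚ = P(CO₂)·P(H₂) / (P(CO)·P(H₂O)) = (7.5)·(0.083) / ((0.23)·(1.8)) = 1.5
Qₚ = 1.5 > Kₚ = 0.39, so the reverse reaction proceeds.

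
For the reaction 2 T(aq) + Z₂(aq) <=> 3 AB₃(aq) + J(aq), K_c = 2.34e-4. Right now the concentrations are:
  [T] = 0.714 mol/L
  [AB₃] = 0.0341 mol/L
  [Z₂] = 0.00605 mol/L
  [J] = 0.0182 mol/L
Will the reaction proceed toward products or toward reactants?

Q_c = [AB₃]³·[J] / ([T]²·[Z₂]) = (0.0341)³·(0.0182) / ((0.714)²·(0.00605)) = 2.34e-4
Q_c = 2.34e-4 = K_c, so the system is already at equilibrium.

at equilibrium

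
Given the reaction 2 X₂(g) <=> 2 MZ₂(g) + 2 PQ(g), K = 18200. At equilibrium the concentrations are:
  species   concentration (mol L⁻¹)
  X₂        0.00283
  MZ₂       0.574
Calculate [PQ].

At equilibrium, K = [MZ₂]²·[PQ]² / [X₂]² = 18200.
(0.574)²·([PQ])² / (0.00283)² = 18200
[PQ]² = 0.442 ⇒ [PQ] = 0.665 mol L⁻¹

[PQ] = 0.665 mol L⁻¹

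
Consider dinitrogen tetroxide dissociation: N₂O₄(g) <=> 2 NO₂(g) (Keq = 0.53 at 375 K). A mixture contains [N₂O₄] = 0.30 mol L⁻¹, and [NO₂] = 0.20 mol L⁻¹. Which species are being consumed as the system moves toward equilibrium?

Q = [NO₂]² / [N₂O₄] = (0.20)² / (0.30) = 0.13
Q = 0.13 < Keq = 0.53: net forward reaction.

N₂O₄ (reactants)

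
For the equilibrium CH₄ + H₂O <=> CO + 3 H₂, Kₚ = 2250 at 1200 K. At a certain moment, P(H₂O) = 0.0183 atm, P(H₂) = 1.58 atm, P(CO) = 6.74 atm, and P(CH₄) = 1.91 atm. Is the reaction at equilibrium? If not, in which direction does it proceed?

to the right

Qₚ = P(CO)·P(H₂)³ / (P(CH₄)·P(H₂O)) = (6.74)·(1.58)³ / ((1.91)·(0.0183)) = 761
Qₚ = 761 < Kₚ = 2250, so the forward reaction proceeds.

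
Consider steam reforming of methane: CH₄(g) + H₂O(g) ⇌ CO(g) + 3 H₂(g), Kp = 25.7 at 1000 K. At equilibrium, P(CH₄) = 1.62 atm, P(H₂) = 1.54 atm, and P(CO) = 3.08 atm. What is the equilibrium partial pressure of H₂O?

At equilibrium, Kp = P(CO)·P(H₂)³ / (P(CH₄)·P(H₂O)) = 25.7.
(3.08)·(1.54)³ / ((1.62)·(P(H₂O))) = 25.7
P(H₂O) = 0.270 atm

P(H₂O) = 0.270 atm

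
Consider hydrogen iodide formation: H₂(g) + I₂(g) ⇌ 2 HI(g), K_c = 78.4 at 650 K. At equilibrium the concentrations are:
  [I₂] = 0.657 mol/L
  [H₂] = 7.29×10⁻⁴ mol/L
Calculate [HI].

At equilibrium, K_c = [HI]² / ([H₂]·[I₂]) = 78.4.
([HI])² / ((7.29×10⁻⁴)·(0.657)) = 78.4
[HI]² = 0.0375 ⇒ [HI] = 0.194 mol/L

[HI] = 0.194 mol/L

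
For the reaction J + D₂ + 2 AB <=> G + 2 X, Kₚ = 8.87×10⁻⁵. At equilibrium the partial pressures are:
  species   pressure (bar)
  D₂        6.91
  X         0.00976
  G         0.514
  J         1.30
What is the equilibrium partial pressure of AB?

P(AB) = 0.248 bar

At equilibrium, Kₚ = P(G)·P(X)² / (P(J)·P(D₂)·P(AB)²) = 8.87×10⁻⁵.
(0.514)·(0.00976)² / ((1.30)·(6.91)·(P(AB))²) = 8.87×10⁻⁵
P(AB)² = 0.0614 ⇒ P(AB) = 0.248 bar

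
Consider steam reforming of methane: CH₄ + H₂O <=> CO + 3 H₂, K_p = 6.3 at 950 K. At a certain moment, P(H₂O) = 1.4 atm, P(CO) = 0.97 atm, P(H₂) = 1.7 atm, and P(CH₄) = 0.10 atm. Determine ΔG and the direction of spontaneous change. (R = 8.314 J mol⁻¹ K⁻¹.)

Q_p = P(CO)·P(H₂)³ / (P(CH₄)·P(H₂O)) = (0.97)·(1.7)³ / ((0.10)·(1.4)) = 34.0
ΔG = RT ln(Q_p/K_p) = (8.314 J mol⁻¹ K⁻¹)(950 K) × ln(34.0/6.3)
   = (7.898 kJ/mol)(1.686) = 13.3 kJ/mol
ΔG > 0, so the forward reaction is non-spontaneous (proceeds in reverse).

ΔG = 13.3 kJ/mol; the forward reaction is non-spontaneous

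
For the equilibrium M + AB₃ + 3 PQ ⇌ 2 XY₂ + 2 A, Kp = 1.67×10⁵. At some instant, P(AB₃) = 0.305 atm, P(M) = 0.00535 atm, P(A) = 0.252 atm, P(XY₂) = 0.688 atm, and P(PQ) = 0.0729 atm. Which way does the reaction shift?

forward (toward products)

Qp = P(XY₂)²·P(A)² / (P(M)·P(AB₃)·P(PQ)³) = (0.688)²·(0.252)² / ((0.00535)·(0.305)·(0.0729)³) = 47500
Qp = 47500 < Kp = 1.67×10⁵, so the forward reaction proceeds.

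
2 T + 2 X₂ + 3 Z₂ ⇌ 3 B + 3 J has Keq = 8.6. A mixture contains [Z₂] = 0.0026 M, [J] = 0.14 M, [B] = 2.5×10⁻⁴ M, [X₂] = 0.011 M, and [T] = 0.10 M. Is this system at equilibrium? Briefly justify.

no; Q < K, reaction proceeds forward

Q = [B]³·[J]³ / ([T]²·[X₂]²·[Z₂]³) = (2.5×10⁻⁴)³·(0.14)³ / ((0.10)²·(0.011)²·(0.0026)³) = 2.0
Q = 2.0 < Keq = 8.6: net forward reaction.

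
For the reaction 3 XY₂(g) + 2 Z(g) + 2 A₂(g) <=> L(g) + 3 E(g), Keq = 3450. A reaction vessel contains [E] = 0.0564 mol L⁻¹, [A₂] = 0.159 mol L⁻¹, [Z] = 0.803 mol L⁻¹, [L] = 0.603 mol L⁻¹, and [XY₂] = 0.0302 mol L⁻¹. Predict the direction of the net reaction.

to the right

Q = [L]·[E]³ / ([XY₂]³·[Z]²·[A₂]²) = (0.603)·(0.0564)³ / ((0.0302)³·(0.803)²·(0.159)²) = 241
Q = 241 < Keq = 3450, so the forward reaction proceeds.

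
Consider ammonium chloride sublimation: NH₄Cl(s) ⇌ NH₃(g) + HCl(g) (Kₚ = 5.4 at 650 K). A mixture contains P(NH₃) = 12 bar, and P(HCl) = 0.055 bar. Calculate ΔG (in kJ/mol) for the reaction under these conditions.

(NH₄Cl is a pure solid — omitted from Qₚ.)
Qₚ = P(NH₃)·P(HCl) = (12)·(0.055) = 0.660
ΔG = RT ln(Qₚ/Kₚ) = (8.314 J mol⁻¹ K⁻¹)(650 K) × ln(0.660/5.4)
   = (5.404 kJ/mol)(-2.102) = -11.4 kJ/mol
ΔG < 0, so the forward reaction is spontaneous (proceeds forward).

ΔG = -11.4 kJ/mol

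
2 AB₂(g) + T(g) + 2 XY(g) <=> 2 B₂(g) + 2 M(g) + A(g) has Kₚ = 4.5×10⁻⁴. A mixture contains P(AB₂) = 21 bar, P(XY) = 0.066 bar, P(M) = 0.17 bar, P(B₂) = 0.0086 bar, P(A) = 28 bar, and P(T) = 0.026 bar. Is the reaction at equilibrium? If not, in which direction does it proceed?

Qₚ = P(B₂)²·P(M)²·P(A) / (P(AB₂)²·P(T)·P(XY)²) = (0.0086)²·(0.17)²·(28) / ((21)²·(0.026)·(0.066)²) = 0.0012
Qₚ = 0.0012 > Kₚ = 4.5×10⁻⁴, so the reverse reaction proceeds.

to the left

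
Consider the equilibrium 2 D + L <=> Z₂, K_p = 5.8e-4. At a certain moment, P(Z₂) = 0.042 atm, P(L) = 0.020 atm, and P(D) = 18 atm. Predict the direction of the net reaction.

Q_p = P(Z₂) / (P(D)²·P(L)) = (0.042) / ((18)²·(0.020)) = 0.0065
Q_p = 0.0065 > K_p = 5.8e-4, so the reverse reaction proceeds.

reverse (toward reactants)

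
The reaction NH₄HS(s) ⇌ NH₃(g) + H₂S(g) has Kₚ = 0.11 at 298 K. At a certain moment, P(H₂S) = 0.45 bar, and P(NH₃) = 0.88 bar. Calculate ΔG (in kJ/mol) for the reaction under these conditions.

(NH₄HS is a pure solid — omitted from Qₚ.)
Qₚ = P(NH₃)·P(H₂S) = (0.88)·(0.45) = 0.396
ΔG = RT ln(Qₚ/Kₚ) = (8.314 J mol⁻¹ K⁻¹)(298 K) × ln(0.396/0.11)
   = (2.478 kJ/mol)(1.281) = 3.17 kJ/mol
ΔG > 0, so the forward reaction is non-spontaneous (proceeds in reverse).

ΔG = 3.17 kJ/mol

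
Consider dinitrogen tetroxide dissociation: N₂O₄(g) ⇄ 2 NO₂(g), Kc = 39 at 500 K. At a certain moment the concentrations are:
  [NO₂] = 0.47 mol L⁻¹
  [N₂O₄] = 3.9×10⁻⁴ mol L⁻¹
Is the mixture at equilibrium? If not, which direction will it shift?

no; Q > K, reaction proceeds in reverse

Qc = [NO₂]² / [N₂O₄] = (0.47)² / (3.9×10⁻⁴) = 570
Qc = 570 > Kc = 39: net reverse reaction.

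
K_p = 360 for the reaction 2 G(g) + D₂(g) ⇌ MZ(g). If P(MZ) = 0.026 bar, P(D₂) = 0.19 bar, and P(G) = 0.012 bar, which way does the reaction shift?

Q_p = P(MZ) / (P(G)²·P(D₂)) = (0.026) / ((0.012)²·(0.19)) = 950
Q_p = 950 > K_p = 360, so the reverse reaction proceeds.

in the reverse direction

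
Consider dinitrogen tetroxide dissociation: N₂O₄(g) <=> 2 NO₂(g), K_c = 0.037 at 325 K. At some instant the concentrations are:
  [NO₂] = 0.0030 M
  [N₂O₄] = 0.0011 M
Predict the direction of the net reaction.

toward products

Q_c = [NO₂]² / [N₂O₄] = (0.0030)² / (0.0011) = 0.0082
Q_c = 0.0082 < K_c = 0.037, so the forward reaction proceeds.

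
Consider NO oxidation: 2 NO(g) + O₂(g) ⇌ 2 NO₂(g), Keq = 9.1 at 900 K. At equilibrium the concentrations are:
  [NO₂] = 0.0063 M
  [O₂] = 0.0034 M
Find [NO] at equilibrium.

At equilibrium, Keq = [NO₂]² / ([NO]²·[O₂]) = 9.1.
(0.0063)² / (([NO])²·(0.0034)) = 9.1
[NO]² = 0.00128 ⇒ [NO] = 0.036 M

[NO] = 0.036 M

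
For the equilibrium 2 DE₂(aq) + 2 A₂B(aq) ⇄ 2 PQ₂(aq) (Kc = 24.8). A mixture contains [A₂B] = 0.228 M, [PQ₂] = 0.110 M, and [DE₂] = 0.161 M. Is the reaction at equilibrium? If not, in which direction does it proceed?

in the forward direction

Qc = [PQ₂]² / ([DE₂]²·[A₂B]²) = (0.110)² / ((0.161)²·(0.228)²) = 8.98
Qc = 8.98 < Kc = 24.8, so the forward reaction proceeds.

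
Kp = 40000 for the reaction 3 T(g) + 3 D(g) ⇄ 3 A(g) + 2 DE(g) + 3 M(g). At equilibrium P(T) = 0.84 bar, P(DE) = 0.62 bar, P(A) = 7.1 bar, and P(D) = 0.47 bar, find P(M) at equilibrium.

P(M) = 2.6 bar

At equilibrium, Kp = P(A)³·P(DE)²·P(M)³ / (P(T)³·P(D)³) = 40000.
(7.1)³·(0.62)²·(P(M))³ / ((0.84)³·(0.47)³) = 40000
P(M)³ = 17.9 ⇒ P(M) = 2.6 bar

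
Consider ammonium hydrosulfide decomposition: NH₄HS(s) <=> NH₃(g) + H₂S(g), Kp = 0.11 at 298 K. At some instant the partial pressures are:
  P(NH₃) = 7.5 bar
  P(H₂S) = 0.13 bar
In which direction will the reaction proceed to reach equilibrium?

(NH₄HS is a pure solid — omitted from Qp.)
Qp = P(NH₃)·P(H₂S) = (7.5)·(0.13) = 0.98
Qp = 0.98 > Kp = 0.11, so the reverse reaction proceeds.

toward reactants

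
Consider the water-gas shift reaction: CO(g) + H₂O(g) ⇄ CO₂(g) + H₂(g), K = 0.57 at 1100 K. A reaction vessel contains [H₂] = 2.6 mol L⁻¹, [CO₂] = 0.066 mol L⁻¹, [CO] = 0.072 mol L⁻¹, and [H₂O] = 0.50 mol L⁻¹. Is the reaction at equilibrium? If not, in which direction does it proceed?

Q = [CO₂]·[H₂] / ([CO]·[H₂O]) = (0.066)·(2.6) / ((0.072)·(0.50)) = 4.8
Q = 4.8 > K = 0.57, so the reverse reaction proceeds.

toward reactants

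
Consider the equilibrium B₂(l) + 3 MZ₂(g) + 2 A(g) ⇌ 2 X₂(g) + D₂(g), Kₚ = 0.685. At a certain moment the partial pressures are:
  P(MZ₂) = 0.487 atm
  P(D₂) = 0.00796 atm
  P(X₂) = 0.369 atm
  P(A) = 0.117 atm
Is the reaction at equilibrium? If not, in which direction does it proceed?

(B₂ is a pure liquid — omitted from Qₚ.)
Qₚ = P(X₂)²·P(D₂) / (P(MZ₂)³·P(A)²) = (0.369)²·(0.00796) / ((0.487)³·(0.117)²) = 0.685
Qₚ = 0.685 = Kₚ, so the system is already at equilibrium.

at equilibrium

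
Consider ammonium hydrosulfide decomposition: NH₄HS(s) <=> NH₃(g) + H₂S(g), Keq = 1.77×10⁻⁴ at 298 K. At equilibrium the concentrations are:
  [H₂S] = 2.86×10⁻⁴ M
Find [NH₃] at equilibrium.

[NH₃] = 0.619 M

(NH₄HS is a pure solid — omitted from Keq.)
At equilibrium, Keq = [NH₃]·[H₂S] = 1.77×10⁻⁴.
([NH₃])·(2.86×10⁻⁴) = 1.77×10⁻⁴
[NH₃] = 0.619 M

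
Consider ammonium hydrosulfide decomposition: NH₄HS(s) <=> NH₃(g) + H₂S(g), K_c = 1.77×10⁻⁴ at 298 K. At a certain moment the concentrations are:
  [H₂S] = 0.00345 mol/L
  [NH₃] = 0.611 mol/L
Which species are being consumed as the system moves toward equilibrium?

NH₃, H₂S (products)

(NH₄HS is a pure solid — omitted from Q_c.)
Q_c = [NH₃]·[H₂S] = (0.611)·(0.00345) = 0.00211
Q_c = 0.00211 > K_c = 1.77×10⁻⁴: net reverse reaction.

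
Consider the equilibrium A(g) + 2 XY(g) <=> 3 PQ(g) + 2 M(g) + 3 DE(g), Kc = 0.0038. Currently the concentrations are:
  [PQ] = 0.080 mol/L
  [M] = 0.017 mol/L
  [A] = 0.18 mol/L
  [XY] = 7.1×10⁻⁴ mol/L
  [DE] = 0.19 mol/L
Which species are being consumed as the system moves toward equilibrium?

Qc = [PQ]³·[M]²·[DE]³ / ([A]·[XY]²) = (0.080)³·(0.017)²·(0.19)³ / ((0.18)·(7.1×10⁻⁴)²) = 0.011
Qc = 0.011 > Kc = 0.0038: net reverse reaction.

PQ, M, DE (products)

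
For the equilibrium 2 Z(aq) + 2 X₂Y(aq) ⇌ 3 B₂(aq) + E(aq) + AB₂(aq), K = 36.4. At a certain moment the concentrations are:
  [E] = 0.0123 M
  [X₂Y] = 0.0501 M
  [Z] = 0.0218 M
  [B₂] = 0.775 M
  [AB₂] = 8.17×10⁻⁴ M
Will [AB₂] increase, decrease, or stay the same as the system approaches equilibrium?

increase

Q = [B₂]³·[E]·[AB₂] / ([Z]²·[X₂Y]²) = (0.775)³·(0.0123)·(8.17×10⁻⁴) / ((0.0218)²·(0.0501)²) = 3.92
Q = 3.92 < K = 36.4: net forward reaction.
AB₂ is a product, so it increases.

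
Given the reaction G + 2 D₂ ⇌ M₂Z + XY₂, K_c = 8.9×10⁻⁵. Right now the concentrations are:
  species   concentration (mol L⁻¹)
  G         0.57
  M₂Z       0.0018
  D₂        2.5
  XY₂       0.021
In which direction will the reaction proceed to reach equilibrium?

toward products

Q_c = [M₂Z]·[XY₂] / ([G]·[D₂]²) = (0.0018)·(0.021) / ((0.57)·(2.5)²) = 1.1×10⁻⁵
Q_c = 1.1×10⁻⁵ < K_c = 8.9×10⁻⁵, so the forward reaction proceeds.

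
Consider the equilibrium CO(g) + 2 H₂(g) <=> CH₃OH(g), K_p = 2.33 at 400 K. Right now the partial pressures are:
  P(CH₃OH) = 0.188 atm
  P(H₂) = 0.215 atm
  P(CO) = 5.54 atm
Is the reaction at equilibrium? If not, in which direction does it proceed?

in the forward direction

Q_p = P(CH₃OH) / (P(CO)·P(H₂)²) = (0.188) / ((5.54)·(0.215)²) = 0.734
Q_p = 0.734 < K_p = 2.33, so the forward reaction proceeds.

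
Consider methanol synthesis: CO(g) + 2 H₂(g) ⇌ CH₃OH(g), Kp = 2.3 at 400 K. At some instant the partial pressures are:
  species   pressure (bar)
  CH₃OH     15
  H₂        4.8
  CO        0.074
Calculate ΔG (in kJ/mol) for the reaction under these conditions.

Qp = P(CH₃OH) / (P(CO)·P(H₂)²) = (15) / ((0.074)·(4.8)²) = 8.80
ΔG = RT ln(Qp/Kp) = (8.314 J mol⁻¹ K⁻¹)(400 K) × ln(8.80/2.3)
   = (3.326 kJ/mol)(1.342) = 4.46 kJ/mol
ΔG > 0, so the forward reaction is non-spontaneous (proceeds in reverse).

ΔG = 4.46 kJ/mol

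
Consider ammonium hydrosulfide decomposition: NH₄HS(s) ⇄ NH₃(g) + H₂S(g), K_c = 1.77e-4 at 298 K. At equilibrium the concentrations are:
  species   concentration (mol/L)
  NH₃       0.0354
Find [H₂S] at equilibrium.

(NH₄HS is a pure solid — omitted from K_c.)
At equilibrium, K_c = [NH₃]·[H₂S] = 1.77e-4.
(0.0354)·([H₂S]) = 1.77e-4
[H₂S] = 0.00500 mol/L

[H₂S] = 0.00500 mol/L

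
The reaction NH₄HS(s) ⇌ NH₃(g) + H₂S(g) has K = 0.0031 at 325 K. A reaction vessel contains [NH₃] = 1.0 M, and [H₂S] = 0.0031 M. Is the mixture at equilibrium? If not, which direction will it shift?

(NH₄HS is a pure solid — omitted from Q.)
Q = [NH₃]·[H₂S] = (1.0)·(0.0031) = 0.0031
Q = 0.0031 = K; the system is at equilibrium.

yes, at equilibrium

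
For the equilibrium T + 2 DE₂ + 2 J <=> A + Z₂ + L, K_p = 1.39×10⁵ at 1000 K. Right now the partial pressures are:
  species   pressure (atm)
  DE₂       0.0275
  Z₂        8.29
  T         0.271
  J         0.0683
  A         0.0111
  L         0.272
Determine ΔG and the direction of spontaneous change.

ΔG = -13.9 kJ/mol; the forward reaction is spontaneous

Q_p = P(A)·P(Z₂)·P(L) / (P(T)·P(DE₂)²·P(J)²) = (0.0111)·(8.29)·(0.272) / ((0.271)·(0.0275)²·(0.0683)²) = 26200
ΔG = RT ln(Q_p/K_p) = (8.314 J mol⁻¹ K⁻¹)(1000 K) × ln(26200/1.39×10⁵)
   = (8.314 kJ/mol)(-1.669) = -13.9 kJ/mol
ΔG < 0, so the forward reaction is spontaneous (proceeds forward).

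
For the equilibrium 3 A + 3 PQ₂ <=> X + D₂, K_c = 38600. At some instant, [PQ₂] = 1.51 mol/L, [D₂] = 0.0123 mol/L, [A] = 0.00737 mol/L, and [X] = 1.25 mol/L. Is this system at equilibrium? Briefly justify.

no; Q < K, reaction proceeds forward

Q_c = [X]·[D₂] / ([A]³·[PQ₂]³) = (1.25)·(0.0123) / ((0.00737)³·(1.51)³) = 11200
Q_c = 11200 < K_c = 38600: net forward reaction.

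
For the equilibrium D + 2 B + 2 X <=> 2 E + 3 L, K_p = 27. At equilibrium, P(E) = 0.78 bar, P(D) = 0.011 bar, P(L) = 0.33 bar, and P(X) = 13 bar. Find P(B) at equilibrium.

At equilibrium, K_p = P(E)²·P(L)³ / (P(D)·P(B)²·P(X)²) = 27.
(0.78)²·(0.33)³ / ((0.011)·(P(B))²·(13)²) = 27
P(B)² = 4.36×10⁻⁴ ⇒ P(B) = 0.021 bar

P(B) = 0.021 bar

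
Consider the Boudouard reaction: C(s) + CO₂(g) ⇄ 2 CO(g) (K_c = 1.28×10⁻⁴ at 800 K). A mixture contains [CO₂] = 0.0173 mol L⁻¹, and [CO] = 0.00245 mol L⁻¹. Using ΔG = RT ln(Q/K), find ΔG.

(C is a pure solid — omitted from Q_c.)
Q_c = [CO]² / [CO₂] = (0.00245)² / (0.0173) = 3.47×10⁻⁴
ΔG = RT ln(Q_c/K_c) = (8.314 J mol⁻¹ K⁻¹)(800 K) × ln(3.47×10⁻⁴/1.28×10⁻⁴)
   = (6.651 kJ/mol)(0.9973) = 6.63 kJ/mol
ΔG > 0, so the forward reaction is non-spontaneous (proceeds in reverse).

ΔG = 6.63 kJ/mol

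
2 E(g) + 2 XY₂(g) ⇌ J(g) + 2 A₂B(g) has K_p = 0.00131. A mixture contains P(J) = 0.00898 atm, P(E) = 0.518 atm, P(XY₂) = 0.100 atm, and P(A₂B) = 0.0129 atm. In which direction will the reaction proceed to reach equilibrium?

Q_p = P(J)·P(A₂B)² / (P(E)²·P(XY₂)²) = (0.00898)·(0.0129)² / ((0.518)²·(0.100)²) = 5.57e-4
Q_p = 5.57e-4 < K_p = 0.00131, so the forward reaction proceeds.

toward products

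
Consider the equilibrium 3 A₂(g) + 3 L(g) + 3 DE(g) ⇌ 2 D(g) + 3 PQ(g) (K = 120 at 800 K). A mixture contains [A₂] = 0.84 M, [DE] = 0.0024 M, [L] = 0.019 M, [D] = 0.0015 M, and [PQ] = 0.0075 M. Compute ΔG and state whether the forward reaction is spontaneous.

ΔG = -13.0 kJ/mol; the forward reaction is spontaneous

Q = [D]²·[PQ]³ / ([A₂]³·[L]³·[DE]³) = (0.0015)²·(0.0075)³ / ((0.84)³·(0.019)³·(0.0024)³) = 16.9
ΔG = RT ln(Q/K) = (8.314 J mol⁻¹ K⁻¹)(800 K) × ln(16.9/120)
   = (6.651 kJ/mol)(-1.960) = -13.0 kJ/mol
ΔG < 0, so the forward reaction is spontaneous (proceeds forward).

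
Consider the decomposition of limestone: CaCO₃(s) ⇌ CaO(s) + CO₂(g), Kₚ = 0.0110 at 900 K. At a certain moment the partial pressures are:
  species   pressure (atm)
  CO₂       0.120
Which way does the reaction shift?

(CaCO₃, CaO are pure solids — omitted from Qₚ.)
Qₚ = P(CO₂) = 0.120
Qₚ = 0.120 > Kₚ = 0.0110, so the reverse reaction proceeds.

in the reverse direction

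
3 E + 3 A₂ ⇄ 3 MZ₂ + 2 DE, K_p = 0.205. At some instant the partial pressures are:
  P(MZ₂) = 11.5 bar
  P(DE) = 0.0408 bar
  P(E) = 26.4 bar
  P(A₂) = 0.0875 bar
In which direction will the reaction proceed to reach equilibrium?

neither direction; the system is at equilibrium

Q_p = P(MZ₂)³·P(DE)² / (P(E)³·P(A₂)³) = (11.5)³·(0.0408)² / ((26.4)³·(0.0875)³) = 0.205
Q_p = 0.205 = K_p, so the system is already at equilibrium.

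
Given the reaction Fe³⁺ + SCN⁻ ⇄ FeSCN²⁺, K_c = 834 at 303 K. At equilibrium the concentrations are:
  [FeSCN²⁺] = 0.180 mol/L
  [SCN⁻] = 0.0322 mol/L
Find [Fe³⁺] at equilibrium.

At equilibrium, K_c = [FeSCN²⁺] / ([Fe³⁺]·[SCN⁻]) = 834.
(0.180) / (([Fe³⁺])·(0.0322)) = 834
[Fe³⁺] = 0.00670 mol/L

[Fe³⁺] = 0.00670 mol/L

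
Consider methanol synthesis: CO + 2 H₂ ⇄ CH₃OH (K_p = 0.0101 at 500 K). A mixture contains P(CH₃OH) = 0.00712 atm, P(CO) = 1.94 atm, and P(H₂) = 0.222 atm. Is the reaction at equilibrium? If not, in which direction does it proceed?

toward reactants

Q_p = P(CH₃OH) / (P(CO)·P(H₂)²) = (0.00712) / ((1.94)·(0.222)²) = 0.0745
Q_p = 0.0745 > K_p = 0.0101, so the reverse reaction proceeds.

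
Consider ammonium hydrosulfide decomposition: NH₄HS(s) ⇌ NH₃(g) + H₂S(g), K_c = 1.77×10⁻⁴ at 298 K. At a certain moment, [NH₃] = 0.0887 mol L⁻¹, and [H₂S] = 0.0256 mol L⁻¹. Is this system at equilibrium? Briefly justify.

no; Q > K, reaction proceeds in reverse

(NH₄HS is a pure solid — omitted from Q_c.)
Q_c = [NH₃]·[H₂S] = (0.0887)·(0.0256) = 0.00227
Q_c = 0.00227 > K_c = 1.77×10⁻⁴: net reverse reaction.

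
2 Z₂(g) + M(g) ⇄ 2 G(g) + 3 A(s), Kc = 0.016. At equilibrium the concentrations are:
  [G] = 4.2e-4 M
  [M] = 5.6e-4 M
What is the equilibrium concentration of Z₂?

(A is a pure solid — omitted from Kc.)
At equilibrium, Kc = [G]² / ([Z₂]²·[M]) = 0.016.
(4.2e-4)² / (([Z₂])²·(5.6e-4)) = 0.016
[Z₂]² = 0.0197 ⇒ [Z₂] = 0.14 M

[Z₂] = 0.14 M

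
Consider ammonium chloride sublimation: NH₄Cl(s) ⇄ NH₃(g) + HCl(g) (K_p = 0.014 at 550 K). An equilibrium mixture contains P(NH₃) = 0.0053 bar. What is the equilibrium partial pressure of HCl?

P(HCl) = 2.6 bar

(NH₄Cl is a pure solid — omitted from K_p.)
At equilibrium, K_p = P(NH₃)·P(HCl) = 0.014.
(0.0053)·(P(HCl)) = 0.014
P(HCl) = 2.64 = 2.6 bar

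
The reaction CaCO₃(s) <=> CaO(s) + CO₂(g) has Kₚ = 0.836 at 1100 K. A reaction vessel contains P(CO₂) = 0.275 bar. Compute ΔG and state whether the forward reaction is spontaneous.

ΔG = -10.2 kJ/mol; the forward reaction is spontaneous

(CaCO₃, CaO are pure solids — omitted from Qₚ.)
Qₚ = P(CO₂) = 0.275
ΔG = RT ln(Qₚ/Kₚ) = (8.314 J mol⁻¹ K⁻¹)(1100 K) × ln(0.275/0.836)
   = (9.145 kJ/mol)(-1.112) = -10.2 kJ/mol
ΔG < 0, so the forward reaction is spontaneous (proceeds forward).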